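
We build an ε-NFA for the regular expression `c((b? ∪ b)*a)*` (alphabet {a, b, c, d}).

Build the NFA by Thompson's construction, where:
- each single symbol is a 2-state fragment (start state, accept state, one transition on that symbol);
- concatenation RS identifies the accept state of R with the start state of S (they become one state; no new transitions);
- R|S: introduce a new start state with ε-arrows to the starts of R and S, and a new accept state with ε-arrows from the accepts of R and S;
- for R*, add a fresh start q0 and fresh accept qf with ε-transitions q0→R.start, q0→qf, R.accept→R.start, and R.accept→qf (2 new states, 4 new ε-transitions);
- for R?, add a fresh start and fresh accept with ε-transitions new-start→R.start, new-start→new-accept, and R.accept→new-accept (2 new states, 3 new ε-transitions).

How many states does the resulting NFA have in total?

14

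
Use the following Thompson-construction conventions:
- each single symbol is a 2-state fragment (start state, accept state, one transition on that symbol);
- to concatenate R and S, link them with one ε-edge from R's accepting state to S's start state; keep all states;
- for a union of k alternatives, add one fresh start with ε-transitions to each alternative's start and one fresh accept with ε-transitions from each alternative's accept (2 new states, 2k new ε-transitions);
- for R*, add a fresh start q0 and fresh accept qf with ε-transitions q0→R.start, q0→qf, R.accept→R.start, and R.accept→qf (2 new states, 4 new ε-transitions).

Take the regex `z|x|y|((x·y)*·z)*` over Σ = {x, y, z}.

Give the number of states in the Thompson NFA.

18

Per subexpression:
Each of the 6 symbol leaves contributes a 2-state fragment.
  x·y : 4 states
  (x·y)* : 6 states
  (x·y)*·z : 8 states
  ((x·y)*·z)* : 10 states
  z|x|y|((x·y)*·z)* : 18 states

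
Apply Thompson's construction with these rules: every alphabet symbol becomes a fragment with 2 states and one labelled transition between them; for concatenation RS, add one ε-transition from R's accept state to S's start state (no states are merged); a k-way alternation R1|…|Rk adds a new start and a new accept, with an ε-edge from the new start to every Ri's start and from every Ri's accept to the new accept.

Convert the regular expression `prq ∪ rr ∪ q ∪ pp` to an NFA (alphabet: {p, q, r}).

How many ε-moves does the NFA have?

By structural recursion:
Each of the 8 symbol leaves contributes 0 ε-transitions.
  prq → 2 ε-transitions
  rr → 1 ε-transition
  pp → 1 ε-transition
  prq ∪ rr ∪ q ∪ pp → 12 ε-transitions

12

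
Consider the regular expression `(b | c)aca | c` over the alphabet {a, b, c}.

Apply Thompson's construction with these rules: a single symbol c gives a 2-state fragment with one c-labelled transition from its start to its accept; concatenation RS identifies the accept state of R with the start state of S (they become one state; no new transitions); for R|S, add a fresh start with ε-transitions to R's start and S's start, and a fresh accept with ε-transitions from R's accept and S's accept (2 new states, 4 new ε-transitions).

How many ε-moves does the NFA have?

8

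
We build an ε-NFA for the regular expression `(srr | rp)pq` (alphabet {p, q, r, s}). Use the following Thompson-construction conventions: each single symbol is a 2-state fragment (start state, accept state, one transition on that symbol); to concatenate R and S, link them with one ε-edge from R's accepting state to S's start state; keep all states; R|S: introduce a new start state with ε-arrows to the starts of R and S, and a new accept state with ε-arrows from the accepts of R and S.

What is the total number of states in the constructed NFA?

16

Per subexpression:
Each of the 7 symbol leaves contributes a 2-state fragment.
  srr : 6 states
  rp : 4 states
  srr | rp : 12 states
  (srr | rp)pq : 16 states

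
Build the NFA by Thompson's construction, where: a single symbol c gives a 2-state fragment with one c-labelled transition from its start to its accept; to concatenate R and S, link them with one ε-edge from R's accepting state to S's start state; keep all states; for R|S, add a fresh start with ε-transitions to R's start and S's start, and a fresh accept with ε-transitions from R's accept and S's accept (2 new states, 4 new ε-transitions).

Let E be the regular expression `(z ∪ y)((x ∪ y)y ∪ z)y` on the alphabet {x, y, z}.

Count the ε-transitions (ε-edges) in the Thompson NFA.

Per subexpression:
Each of the 7 symbol leaves contributes 0 ε-transitions.
  z ∪ y — 4 ε-transitions
  x ∪ y — 4 ε-transitions
  (x ∪ y)y — 5 ε-transitions
  (x ∪ y)y ∪ z — 9 ε-transitions
  (z ∪ y)((x ∪ y)y ∪ z)y — 15 ε-transitions

15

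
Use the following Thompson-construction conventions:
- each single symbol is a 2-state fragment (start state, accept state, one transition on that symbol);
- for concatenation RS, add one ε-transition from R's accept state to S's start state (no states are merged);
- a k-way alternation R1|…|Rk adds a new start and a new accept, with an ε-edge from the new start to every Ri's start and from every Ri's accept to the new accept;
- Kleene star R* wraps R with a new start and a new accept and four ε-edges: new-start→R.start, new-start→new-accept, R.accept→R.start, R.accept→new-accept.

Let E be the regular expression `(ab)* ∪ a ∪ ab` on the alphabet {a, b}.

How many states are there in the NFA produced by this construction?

14

Bottom-up over the parse tree:
Each of the 5 symbol leaves contributes a 2-state fragment.
  ab — 4 states
  (ab)* — 6 states
  ab — 4 states
  (ab)* ∪ a ∪ ab — 14 states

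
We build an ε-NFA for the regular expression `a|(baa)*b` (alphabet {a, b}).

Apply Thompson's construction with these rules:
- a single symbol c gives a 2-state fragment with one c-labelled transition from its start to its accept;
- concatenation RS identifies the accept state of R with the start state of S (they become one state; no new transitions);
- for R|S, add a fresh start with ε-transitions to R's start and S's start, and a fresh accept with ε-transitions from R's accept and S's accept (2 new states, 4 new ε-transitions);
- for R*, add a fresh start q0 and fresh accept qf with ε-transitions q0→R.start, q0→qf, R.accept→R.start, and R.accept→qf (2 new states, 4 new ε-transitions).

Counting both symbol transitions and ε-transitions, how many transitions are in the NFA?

Recursing over subexpressions:
Each of the 5 symbol leaves contributes 1 transition (1 symbol, 0 ε).
  baa = 3 transitions (3 symbol, 0 ε)
  (baa)* = 7 transitions (3 symbol, 4 ε)
  (baa)*b = 8 transitions (4 symbol, 4 ε)
  a|(baa)*b = 13 transitions (5 symbol, 8 ε)

13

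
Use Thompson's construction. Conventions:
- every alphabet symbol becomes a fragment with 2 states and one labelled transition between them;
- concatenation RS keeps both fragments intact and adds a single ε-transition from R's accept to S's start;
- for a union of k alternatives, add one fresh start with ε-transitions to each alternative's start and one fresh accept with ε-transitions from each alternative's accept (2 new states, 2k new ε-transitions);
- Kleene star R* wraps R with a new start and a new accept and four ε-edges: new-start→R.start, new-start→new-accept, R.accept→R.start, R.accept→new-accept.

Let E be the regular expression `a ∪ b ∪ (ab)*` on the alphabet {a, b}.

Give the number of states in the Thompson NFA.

Building bottom-up:
Each of the 4 symbol leaves contributes a 2-state fragment.
  ab → 4 states
  (ab)* → 6 states
  a ∪ b ∪ (ab)* → 12 states

12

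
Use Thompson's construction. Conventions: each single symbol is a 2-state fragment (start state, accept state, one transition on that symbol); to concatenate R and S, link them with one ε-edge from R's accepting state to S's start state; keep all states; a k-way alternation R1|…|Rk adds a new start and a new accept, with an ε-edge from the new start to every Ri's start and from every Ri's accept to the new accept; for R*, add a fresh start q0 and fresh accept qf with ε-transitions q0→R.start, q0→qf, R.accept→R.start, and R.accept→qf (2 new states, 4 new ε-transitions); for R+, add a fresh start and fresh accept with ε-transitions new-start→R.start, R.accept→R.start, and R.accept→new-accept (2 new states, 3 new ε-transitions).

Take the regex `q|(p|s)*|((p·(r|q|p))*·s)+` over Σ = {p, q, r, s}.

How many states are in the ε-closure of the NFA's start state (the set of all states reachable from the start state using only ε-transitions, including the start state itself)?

13

Compute the ε-closure size of each fragment's start state recursively; a symbol fragment's start has no outgoing ε-edge, so its closure is just itself (size 1).
  p|s — C = 1 + 1 + 1 = 3 (the new accept is not ε-reachable since no branch accepts ε)
  (p|s)* — the star's fresh start ε-reaches both the body's start and the fresh accept: C = 2 + 3 = 5
  r|q|p — new start ε-reaches every alternative's start; none of them accept ε, so the new accept is not reached: C = 1 + 1 + 1 + 1 = 4
  p·(r|q|p) — C equals the left operand's closure size = 1 (its accept is not ε-reachable, so the closure stops there)
  (p·(r|q|p))* — the star's fresh start ε-reaches both the body's start and the fresh accept: C = 2 + 1 = 3
  (p·(r|q|p))*·s — the left operand accepts ε, so the closure extends into the next operand (via the concat ε-link); C = 3 + 1 = 4
  ((p·(r|q|p))*·s)+ — C = 1 + 4 = 5 (the body doesn't accept ε, so the new accept is not reached)
  q|(p|s)*|((p·(r|q|p))*·s)+ — C = 1 (new start) + (1 + 5 + 5) + 1 (new accept, since some branch ε-reaches its own accept) = 13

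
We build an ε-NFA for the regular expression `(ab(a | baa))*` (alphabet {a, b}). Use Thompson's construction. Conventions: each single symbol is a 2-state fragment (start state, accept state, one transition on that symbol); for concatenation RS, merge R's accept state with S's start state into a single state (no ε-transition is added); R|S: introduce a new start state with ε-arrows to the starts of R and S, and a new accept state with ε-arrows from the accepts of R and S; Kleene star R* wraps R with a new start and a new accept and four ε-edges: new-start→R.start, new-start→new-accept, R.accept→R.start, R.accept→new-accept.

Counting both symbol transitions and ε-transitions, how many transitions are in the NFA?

14

Per subexpression:
Each of the 6 symbol leaves contributes 1 transition (1 symbol, 0 ε).
  baa → 3 transitions (3 symbol, 0 ε)
  a | baa → 8 transitions (4 symbol, 4 ε)
  ab(a | baa) → 10 transitions (6 symbol, 4 ε)
  (ab(a | baa))* → 14 transitions (6 symbol, 8 ε)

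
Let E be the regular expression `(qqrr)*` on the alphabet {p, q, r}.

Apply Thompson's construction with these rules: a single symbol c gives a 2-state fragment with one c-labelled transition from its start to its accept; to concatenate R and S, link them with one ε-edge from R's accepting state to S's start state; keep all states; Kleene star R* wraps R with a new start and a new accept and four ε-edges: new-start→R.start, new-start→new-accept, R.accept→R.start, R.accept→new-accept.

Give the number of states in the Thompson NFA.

By structural recursion:
Each of the 4 symbol leaves contributes a 2-state fragment.
  qqrr → 8 states
  (qqrr)* → 10 states

10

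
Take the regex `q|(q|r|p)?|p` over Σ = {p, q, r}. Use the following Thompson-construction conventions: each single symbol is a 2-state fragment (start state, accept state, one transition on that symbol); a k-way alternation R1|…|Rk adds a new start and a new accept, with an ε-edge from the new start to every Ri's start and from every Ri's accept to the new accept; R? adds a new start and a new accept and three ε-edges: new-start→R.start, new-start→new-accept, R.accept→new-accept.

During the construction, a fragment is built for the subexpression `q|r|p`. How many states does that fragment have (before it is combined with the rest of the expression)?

8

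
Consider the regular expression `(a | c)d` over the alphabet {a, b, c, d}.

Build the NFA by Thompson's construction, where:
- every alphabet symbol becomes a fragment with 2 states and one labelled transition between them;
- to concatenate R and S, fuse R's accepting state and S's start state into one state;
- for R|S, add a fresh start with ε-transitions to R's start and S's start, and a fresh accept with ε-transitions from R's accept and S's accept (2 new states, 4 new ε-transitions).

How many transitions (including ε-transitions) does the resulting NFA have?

Bottom-up over the parse tree:
Each of the 3 symbol leaves contributes 1 transition (1 symbol, 0 ε).
  a | c : 6 transitions (2 symbol, 4 ε)
  (a | c)d : 7 transitions (3 symbol, 4 ε)

7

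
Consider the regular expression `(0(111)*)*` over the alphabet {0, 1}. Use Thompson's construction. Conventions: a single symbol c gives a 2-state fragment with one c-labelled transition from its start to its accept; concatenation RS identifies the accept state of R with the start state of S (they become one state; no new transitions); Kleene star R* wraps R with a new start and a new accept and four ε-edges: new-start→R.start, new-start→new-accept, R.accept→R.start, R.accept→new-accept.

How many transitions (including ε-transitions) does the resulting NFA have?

12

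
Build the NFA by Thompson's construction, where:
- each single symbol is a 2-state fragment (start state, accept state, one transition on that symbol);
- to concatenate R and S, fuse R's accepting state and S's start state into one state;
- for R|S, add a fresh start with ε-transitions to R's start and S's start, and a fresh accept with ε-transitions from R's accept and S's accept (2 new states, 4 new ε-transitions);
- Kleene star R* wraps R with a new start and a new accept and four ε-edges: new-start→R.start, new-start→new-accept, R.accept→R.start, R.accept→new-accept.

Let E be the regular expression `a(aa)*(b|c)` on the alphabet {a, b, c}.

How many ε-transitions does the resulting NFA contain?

8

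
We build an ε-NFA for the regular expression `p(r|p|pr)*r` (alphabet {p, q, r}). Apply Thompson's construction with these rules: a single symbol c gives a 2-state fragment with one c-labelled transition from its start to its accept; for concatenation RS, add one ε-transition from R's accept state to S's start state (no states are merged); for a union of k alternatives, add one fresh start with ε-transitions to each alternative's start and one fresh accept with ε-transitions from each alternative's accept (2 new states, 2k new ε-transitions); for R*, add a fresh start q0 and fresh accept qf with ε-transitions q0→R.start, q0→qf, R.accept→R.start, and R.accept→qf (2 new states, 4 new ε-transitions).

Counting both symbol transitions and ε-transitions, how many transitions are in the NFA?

19

Building bottom-up:
Each of the 6 symbol leaves contributes 1 transition (1 symbol, 0 ε).
  pr = 3 transitions (2 symbol, 1 ε)
  r|p|pr = 11 transitions (4 symbol, 7 ε)
  (r|p|pr)* = 15 transitions (4 symbol, 11 ε)
  p(r|p|pr)*r = 19 transitions (6 symbol, 13 ε)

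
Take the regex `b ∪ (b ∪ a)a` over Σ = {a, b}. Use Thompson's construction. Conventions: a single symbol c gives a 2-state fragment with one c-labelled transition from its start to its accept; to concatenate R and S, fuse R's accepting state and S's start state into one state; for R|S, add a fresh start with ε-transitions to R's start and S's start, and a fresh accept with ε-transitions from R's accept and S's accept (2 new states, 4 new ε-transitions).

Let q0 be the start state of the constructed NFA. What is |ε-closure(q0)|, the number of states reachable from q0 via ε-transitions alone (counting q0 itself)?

Compute the ε-closure size of each fragment's start state recursively; a symbol fragment's start has no outgoing ε-edge, so its closure is just itself (size 1).
  b ∪ a → C = 1 + 1 + 1 = 3 (the new accept is not ε-reachable since no branch accepts ε)
  (b ∪ a)a → C equals the left operand's closure size = 3 (its accept is not ε-reachable, so the closure stops there)
  b ∪ (b ∪ a)a → new start ε-reaches every alternative's start; none of them accept ε, so the new accept is not reached: C = 1 + 1 + 3 = 5

5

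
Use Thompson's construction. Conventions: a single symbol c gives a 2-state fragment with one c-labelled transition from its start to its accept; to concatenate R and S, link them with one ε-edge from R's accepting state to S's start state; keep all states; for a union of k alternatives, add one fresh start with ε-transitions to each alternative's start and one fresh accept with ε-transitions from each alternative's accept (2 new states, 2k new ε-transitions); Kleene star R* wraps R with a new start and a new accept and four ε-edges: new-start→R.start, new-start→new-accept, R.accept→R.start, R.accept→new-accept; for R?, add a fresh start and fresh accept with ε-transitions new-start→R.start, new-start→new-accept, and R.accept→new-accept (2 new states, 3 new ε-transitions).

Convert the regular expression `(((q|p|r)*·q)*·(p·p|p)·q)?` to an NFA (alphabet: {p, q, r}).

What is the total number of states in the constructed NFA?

Per subexpression:
Each of the 8 symbol leaves contributes a 2-state fragment.
  q|p|r → 8 states
  (q|p|r)* → 10 states
  (q|p|r)*·q → 12 states
  ((q|p|r)*·q)* → 14 states
  p·p → 4 states
  p·p|p → 8 states
  ((q|p|r)*·q)*·(p·p|p)·q → 24 states
  (((q|p|r)*·q)*·(p·p|p)·q)? → 26 states

26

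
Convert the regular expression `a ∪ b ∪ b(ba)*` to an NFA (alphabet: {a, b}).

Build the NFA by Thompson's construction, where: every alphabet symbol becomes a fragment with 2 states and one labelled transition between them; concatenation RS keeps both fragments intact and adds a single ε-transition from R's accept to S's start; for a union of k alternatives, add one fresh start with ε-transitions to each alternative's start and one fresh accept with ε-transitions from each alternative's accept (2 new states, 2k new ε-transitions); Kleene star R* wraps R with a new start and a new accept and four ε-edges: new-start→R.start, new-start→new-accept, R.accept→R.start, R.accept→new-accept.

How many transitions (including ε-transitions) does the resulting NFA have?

Bottom-up over the parse tree:
Each of the 5 symbol leaves contributes 1 transition (1 symbol, 0 ε).
  ba : 3 transitions (2 symbol, 1 ε)
  (ba)* : 7 transitions (2 symbol, 5 ε)
  b(ba)* : 9 transitions (3 symbol, 6 ε)
  a ∪ b ∪ b(ba)* : 17 transitions (5 symbol, 12 ε)

17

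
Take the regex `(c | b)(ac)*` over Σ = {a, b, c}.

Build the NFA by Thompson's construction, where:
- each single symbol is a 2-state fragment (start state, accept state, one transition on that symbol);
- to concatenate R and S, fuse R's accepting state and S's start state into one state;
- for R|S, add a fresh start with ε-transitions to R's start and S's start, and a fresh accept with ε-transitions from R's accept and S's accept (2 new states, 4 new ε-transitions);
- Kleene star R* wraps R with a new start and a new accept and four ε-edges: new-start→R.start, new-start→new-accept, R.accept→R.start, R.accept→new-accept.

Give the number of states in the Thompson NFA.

Recursing over subexpressions:
Each of the 4 symbol leaves contributes a 2-state fragment.
  c | b → 6 states
  ac → 3 states
  (ac)* → 5 states
  (c | b)(ac)* → 10 states

10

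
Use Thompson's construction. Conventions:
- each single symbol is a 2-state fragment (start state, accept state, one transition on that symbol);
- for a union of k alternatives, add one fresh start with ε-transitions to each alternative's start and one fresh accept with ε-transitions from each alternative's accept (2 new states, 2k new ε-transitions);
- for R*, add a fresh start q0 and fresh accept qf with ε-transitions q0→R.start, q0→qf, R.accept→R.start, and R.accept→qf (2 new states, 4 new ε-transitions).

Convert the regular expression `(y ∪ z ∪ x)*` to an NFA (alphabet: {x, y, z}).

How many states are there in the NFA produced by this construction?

Building bottom-up:
Each of the 3 symbol leaves contributes a 2-state fragment.
  y ∪ z ∪ x → 8 states
  (y ∪ z ∪ x)* → 10 states

10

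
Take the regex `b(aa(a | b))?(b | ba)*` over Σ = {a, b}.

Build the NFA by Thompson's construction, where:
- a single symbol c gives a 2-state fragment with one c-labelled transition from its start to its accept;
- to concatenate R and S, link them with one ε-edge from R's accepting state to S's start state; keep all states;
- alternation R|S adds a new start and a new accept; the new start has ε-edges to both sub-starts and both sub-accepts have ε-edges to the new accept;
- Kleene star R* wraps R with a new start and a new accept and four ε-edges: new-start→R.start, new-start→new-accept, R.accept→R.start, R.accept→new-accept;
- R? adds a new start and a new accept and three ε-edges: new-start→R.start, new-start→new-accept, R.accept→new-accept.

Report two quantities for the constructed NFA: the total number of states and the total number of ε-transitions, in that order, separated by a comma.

24, 20

Per subexpression:
Each of the 8 symbol leaves contributes 2 states and 0 ε-transitions.
  a | b — 6 states, 4 ε-transitions
  aa(a | b) — 10 states, 6 ε-transitions
  (aa(a | b))? — 12 states, 9 ε-transitions
  ba — 4 states, 1 ε-transition
  b | ba — 8 states, 5 ε-transitions
  (b | ba)* — 10 states, 9 ε-transitions
  b(aa(a | b))?(b | ba)* — 24 states, 20 ε-transitions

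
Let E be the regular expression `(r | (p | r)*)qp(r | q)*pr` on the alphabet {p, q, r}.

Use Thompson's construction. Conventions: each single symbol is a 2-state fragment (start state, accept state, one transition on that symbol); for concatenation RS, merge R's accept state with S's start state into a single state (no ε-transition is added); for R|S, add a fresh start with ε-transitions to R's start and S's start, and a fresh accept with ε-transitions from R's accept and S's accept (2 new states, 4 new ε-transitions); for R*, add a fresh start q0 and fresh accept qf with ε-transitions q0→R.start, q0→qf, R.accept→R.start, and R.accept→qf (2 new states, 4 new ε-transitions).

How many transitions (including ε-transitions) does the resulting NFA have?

Bottom-up over the parse tree:
Each of the 9 symbol leaves contributes 1 transition (1 symbol, 0 ε).
  p | r = 6 transitions (2 symbol, 4 ε)
  (p | r)* = 10 transitions (2 symbol, 8 ε)
  r | (p | r)* = 15 transitions (3 symbol, 12 ε)
  r | q = 6 transitions (2 symbol, 4 ε)
  (r | q)* = 10 transitions (2 symbol, 8 ε)
  (r | (p | r)*)qp(r | q)*pr = 29 transitions (9 symbol, 20 ε)

29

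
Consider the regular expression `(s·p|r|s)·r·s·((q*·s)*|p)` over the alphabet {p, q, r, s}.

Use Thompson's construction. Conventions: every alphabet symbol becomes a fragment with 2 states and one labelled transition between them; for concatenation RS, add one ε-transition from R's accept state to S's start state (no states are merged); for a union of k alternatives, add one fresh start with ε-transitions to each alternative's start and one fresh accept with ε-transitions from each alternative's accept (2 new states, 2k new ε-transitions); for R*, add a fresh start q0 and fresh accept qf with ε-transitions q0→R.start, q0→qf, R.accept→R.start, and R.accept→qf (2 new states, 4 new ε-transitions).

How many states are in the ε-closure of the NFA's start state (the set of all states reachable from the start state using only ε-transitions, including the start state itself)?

Compute the ε-closure size of each fragment's start state recursively; a symbol fragment's start has no outgoing ε-edge, so its closure is just itself (size 1).
  s·p — |ε-closure| equals the left operand's closure size = 1 (its accept is not ε-reachable, so the closure stops there)
  s·p|r|s — |ε-closure| = 1 + 1 + 1 + 1 = 4 (the new accept is not ε-reachable since no branch accepts ε)
  q* — the star's fresh start ε-reaches both the body's start and the fresh accept: |ε-closure| = 2 + 1 = 3
  q*·s — |ε-closure| = 3 + 1 = 4 (closure spills across the concat boundary because the left factor accepts ε)
  (q*·s)* — the star's fresh start ε-reaches both the body's start and the fresh accept: |ε-closure| = 2 + 4 = 6
  (q*·s)*|p — new start ε-reaches every alternative's start; at least one alternative accepts ε, so the union's new accept is reached too: |ε-closure| = 1 + 6 + 1 + 1 = 9
  (s·p|r|s)·r·s·((q*·s)*|p) — same as the first factor's closure: |ε-closure| = 4

4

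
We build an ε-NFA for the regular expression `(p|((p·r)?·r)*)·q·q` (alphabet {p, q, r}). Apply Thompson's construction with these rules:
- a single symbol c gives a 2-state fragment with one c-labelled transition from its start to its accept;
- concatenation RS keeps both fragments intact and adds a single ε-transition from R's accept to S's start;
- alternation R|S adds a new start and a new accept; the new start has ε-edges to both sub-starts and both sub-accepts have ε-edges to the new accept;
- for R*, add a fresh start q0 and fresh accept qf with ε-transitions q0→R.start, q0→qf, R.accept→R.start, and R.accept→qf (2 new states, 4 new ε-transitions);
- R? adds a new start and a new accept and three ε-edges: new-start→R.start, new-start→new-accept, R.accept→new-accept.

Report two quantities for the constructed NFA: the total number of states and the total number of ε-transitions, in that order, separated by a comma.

Recursing over subexpressions:
Each of the 6 symbol leaves contributes 2 states and 0 ε-transitions.
  p·r = 4 states, 1 ε-transition
  (p·r)? = 6 states, 4 ε-transitions
  (p·r)?·r = 8 states, 5 ε-transitions
  ((p·r)?·r)* = 10 states, 9 ε-transitions
  p|((p·r)?·r)* = 14 states, 13 ε-transitions
  (p|((p·r)?·r)*)·q·q = 18 states, 15 ε-transitions

18, 15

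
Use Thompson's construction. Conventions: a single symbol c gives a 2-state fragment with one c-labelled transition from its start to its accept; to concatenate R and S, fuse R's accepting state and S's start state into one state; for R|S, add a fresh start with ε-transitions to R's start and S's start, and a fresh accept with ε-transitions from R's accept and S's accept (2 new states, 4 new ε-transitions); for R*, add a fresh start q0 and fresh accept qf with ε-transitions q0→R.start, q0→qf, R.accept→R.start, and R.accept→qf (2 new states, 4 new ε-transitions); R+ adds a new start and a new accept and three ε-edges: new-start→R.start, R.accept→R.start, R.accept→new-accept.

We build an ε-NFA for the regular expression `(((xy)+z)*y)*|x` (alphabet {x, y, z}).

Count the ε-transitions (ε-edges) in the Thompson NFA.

15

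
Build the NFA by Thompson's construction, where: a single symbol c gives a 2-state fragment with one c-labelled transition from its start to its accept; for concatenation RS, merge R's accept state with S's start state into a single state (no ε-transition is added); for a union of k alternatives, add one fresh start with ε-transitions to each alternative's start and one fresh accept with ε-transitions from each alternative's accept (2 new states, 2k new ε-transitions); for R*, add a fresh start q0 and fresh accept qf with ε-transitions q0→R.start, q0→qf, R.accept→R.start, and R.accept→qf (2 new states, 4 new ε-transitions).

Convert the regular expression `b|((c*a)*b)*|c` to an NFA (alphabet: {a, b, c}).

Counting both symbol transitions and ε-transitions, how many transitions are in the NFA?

Recursing over subexpressions:
Each of the 5 symbol leaves contributes 1 transition (1 symbol, 0 ε).
  c* : 5 transitions (1 symbol, 4 ε)
  c*a : 6 transitions (2 symbol, 4 ε)
  (c*a)* : 10 transitions (2 symbol, 8 ε)
  (c*a)*b : 11 transitions (3 symbol, 8 ε)
  ((c*a)*b)* : 15 transitions (3 symbol, 12 ε)
  b|((c*a)*b)*|c : 23 transitions (5 symbol, 18 ε)

23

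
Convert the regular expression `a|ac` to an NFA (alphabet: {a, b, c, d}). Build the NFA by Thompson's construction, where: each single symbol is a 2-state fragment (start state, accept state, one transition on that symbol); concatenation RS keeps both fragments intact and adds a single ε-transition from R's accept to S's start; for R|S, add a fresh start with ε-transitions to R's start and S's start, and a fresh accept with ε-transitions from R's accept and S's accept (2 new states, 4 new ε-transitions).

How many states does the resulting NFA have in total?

Building bottom-up:
Each of the 3 symbol leaves contributes a 2-state fragment.
  ac → 4 states
  a|ac → 8 states

8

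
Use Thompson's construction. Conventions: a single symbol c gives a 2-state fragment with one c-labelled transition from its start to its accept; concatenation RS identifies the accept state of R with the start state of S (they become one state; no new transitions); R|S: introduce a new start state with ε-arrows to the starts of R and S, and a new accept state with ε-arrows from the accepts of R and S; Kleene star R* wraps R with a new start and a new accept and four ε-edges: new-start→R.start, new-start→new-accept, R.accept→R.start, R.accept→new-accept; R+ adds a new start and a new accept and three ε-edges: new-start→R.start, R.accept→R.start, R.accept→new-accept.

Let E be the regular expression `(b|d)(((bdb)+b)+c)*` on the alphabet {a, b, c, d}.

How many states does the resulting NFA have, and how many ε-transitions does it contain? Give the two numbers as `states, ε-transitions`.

By structural recursion:
Each of the 7 symbol leaves contributes 2 states and 0 ε-transitions.
  b|d → 6 states, 4 ε-transitions
  bdb → 4 states, 0 ε-transitions
  (bdb)+ → 6 states, 3 ε-transitions
  (bdb)+b → 7 states, 3 ε-transitions
  ((bdb)+b)+ → 9 states, 6 ε-transitions
  ((bdb)+b)+c → 10 states, 6 ε-transitions
  (((bdb)+b)+c)* → 12 states, 10 ε-transitions
  (b|d)(((bdb)+b)+c)* → 17 states, 14 ε-transitions

17, 14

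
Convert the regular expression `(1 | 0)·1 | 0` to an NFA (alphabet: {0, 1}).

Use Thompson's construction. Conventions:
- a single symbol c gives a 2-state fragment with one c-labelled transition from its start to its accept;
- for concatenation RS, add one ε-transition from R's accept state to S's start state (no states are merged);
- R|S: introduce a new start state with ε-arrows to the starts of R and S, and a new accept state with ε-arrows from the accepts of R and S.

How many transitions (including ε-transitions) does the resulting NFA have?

Recursing over subexpressions:
Each of the 4 symbol leaves contributes 1 transition (1 symbol, 0 ε).
  1 | 0 — 6 transitions (2 symbol, 4 ε)
  (1 | 0)·1 — 8 transitions (3 symbol, 5 ε)
  (1 | 0)·1 | 0 — 13 transitions (4 symbol, 9 ε)

13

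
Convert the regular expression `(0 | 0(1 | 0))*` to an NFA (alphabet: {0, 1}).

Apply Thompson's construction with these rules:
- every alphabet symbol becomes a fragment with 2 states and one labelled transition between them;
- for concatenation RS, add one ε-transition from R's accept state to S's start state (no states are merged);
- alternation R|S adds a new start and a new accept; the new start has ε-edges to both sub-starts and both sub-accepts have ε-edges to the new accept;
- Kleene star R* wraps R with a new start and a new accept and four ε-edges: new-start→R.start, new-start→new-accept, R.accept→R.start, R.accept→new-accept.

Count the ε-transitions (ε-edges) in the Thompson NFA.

By structural recursion:
Each of the 4 symbol leaves contributes 0 ε-transitions.
  1 | 0 → 4 ε-transitions
  0(1 | 0) → 5 ε-transitions
  0 | 0(1 | 0) → 9 ε-transitions
  (0 | 0(1 | 0))* → 13 ε-transitions

13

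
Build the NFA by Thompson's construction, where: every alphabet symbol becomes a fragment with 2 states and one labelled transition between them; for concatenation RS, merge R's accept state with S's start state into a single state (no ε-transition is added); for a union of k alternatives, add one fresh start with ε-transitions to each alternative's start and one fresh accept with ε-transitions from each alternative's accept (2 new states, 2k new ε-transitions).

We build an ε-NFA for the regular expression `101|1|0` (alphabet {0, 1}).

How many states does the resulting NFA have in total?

10

By structural recursion:
Each of the 5 symbol leaves contributes a 2-state fragment.
  101 — 4 states
  101|1|0 — 10 states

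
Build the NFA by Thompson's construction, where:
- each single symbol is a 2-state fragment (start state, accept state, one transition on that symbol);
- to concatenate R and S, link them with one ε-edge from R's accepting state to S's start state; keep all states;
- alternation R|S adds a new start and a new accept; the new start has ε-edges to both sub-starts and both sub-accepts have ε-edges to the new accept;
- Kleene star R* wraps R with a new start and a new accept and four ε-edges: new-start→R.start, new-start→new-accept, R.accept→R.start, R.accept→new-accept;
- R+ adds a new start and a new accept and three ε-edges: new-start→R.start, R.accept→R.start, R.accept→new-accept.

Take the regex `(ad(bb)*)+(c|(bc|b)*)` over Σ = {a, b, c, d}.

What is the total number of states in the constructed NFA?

26

Per subexpression:
Each of the 8 symbol leaves contributes a 2-state fragment.
  bb = 4 states
  (bb)* = 6 states
  ad(bb)* = 10 states
  (ad(bb)*)+ = 12 states
  bc = 4 states
  bc|b = 8 states
  (bc|b)* = 10 states
  c|(bc|b)* = 14 states
  (ad(bb)*)+(c|(bc|b)*) = 26 states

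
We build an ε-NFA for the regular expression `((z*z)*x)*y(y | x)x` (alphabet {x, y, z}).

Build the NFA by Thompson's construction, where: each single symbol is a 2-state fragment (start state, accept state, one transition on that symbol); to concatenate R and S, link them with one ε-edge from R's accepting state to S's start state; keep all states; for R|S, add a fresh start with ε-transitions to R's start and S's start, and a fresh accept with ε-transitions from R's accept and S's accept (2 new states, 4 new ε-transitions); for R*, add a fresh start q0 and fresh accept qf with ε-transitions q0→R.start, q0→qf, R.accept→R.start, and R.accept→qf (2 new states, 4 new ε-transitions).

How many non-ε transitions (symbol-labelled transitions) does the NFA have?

By structural recursion:
Each of the 7 symbol leaves contributes exactly 1 symbol transition.
  z* — 1 symbol transition
  z*z — 2 symbol transitions
  (z*z)* — 2 symbol transitions
  (z*z)*x — 3 symbol transitions
  ((z*z)*x)* — 3 symbol transitions
  y | x — 2 symbol transitions
  ((z*z)*x)*y(y | x)x — 7 symbol transitions

7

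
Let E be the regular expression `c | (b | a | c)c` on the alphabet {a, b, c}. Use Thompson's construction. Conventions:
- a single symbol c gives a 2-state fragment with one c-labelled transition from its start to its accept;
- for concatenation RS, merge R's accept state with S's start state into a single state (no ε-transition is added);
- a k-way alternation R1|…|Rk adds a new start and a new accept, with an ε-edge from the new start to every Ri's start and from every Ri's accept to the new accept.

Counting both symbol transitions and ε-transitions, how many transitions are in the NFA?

15

By structural recursion:
Each of the 5 symbol leaves contributes 1 transition (1 symbol, 0 ε).
  b | a | c — 9 transitions (3 symbol, 6 ε)
  (b | a | c)c — 10 transitions (4 symbol, 6 ε)
  c | (b | a | c)c — 15 transitions (5 symbol, 10 ε)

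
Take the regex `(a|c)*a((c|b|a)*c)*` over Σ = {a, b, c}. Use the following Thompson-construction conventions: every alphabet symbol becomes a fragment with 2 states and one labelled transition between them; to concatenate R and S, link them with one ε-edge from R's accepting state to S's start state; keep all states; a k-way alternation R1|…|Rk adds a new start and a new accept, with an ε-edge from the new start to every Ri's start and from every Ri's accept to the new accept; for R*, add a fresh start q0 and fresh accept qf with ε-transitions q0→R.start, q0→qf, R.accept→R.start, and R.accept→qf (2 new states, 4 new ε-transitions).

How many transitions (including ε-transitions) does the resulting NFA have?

By structural recursion:
Each of the 7 symbol leaves contributes 1 transition (1 symbol, 0 ε).
  a|c — 6 transitions (2 symbol, 4 ε)
  (a|c)* — 10 transitions (2 symbol, 8 ε)
  c|b|a — 9 transitions (3 symbol, 6 ε)
  (c|b|a)* — 13 transitions (3 symbol, 10 ε)
  (c|b|a)*c — 15 transitions (4 symbol, 11 ε)
  ((c|b|a)*c)* — 19 transitions (4 symbol, 15 ε)
  (a|c)*a((c|b|a)*c)* — 32 transitions (7 symbol, 25 ε)

32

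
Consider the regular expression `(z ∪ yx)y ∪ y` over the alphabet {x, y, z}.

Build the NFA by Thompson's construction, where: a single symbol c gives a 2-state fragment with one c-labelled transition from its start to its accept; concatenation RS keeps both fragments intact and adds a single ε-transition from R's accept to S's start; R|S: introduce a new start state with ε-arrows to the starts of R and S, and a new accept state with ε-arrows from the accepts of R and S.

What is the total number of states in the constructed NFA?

Recursing over subexpressions:
Each of the 5 symbol leaves contributes a 2-state fragment.
  yx — 4 states
  z ∪ yx — 8 states
  (z ∪ yx)y — 10 states
  (z ∪ yx)y ∪ y — 14 states

14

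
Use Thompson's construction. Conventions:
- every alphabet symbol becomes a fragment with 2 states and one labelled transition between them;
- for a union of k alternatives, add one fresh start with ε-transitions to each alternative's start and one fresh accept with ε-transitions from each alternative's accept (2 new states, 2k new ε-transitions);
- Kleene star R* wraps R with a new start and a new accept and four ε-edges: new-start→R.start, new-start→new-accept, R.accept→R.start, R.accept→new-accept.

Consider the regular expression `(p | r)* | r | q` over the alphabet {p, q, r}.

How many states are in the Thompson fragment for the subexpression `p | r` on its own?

6

Fragment for `p | r`:
Each of the 2 symbol leaves contributes a 2-state fragment.
  p | r : 6 states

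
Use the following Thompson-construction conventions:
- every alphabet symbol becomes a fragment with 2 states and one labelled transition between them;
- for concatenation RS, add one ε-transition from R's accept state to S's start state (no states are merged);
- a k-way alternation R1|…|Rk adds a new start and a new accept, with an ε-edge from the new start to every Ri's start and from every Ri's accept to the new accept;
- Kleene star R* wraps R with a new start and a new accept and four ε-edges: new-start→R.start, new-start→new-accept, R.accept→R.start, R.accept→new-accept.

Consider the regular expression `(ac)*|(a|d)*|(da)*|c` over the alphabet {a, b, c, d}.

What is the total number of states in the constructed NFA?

24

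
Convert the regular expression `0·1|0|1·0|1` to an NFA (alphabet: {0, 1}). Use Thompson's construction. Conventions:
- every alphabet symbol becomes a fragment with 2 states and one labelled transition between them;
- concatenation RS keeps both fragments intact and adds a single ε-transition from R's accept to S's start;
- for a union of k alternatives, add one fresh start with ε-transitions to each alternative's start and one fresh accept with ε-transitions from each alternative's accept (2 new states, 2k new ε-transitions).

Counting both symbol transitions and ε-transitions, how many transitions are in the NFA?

Bottom-up over the parse tree:
Each of the 6 symbol leaves contributes 1 transition (1 symbol, 0 ε).
  0·1 : 3 transitions (2 symbol, 1 ε)
  1·0 : 3 transitions (2 symbol, 1 ε)
  0·1|0|1·0|1 : 16 transitions (6 symbol, 10 ε)

16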